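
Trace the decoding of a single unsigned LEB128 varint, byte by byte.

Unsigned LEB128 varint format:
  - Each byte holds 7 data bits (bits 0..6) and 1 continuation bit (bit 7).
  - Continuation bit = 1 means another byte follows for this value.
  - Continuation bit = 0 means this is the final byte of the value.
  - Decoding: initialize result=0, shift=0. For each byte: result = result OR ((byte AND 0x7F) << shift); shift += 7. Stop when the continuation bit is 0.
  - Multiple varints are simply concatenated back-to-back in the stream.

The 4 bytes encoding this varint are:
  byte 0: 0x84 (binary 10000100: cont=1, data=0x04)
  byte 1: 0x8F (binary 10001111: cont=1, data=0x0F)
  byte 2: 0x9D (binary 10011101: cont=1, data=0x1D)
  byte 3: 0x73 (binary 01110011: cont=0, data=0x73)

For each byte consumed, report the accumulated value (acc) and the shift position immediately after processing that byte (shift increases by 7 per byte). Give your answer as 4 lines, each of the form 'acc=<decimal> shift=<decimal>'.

Answer: acc=4 shift=7
acc=1924 shift=14
acc=477060 shift=21
acc=241649540 shift=28

Derivation:
byte 0=0x84: payload=0x04=4, contrib = 4<<0 = 4; acc -> 4, shift -> 7
byte 1=0x8F: payload=0x0F=15, contrib = 15<<7 = 1920; acc -> 1924, shift -> 14
byte 2=0x9D: payload=0x1D=29, contrib = 29<<14 = 475136; acc -> 477060, shift -> 21
byte 3=0x73: payload=0x73=115, contrib = 115<<21 = 241172480; acc -> 241649540, shift -> 28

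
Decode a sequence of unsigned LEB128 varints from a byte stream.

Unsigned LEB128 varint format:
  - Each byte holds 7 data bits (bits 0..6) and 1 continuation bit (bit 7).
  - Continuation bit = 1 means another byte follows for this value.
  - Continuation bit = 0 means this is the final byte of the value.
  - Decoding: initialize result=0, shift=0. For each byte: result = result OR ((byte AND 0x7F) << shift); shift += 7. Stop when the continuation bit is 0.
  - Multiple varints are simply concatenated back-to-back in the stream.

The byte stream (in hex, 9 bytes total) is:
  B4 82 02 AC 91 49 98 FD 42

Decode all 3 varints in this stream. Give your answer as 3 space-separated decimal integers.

  byte[0]=0xB4 cont=1 payload=0x34=52: acc |= 52<<0 -> acc=52 shift=7
  byte[1]=0x82 cont=1 payload=0x02=2: acc |= 2<<7 -> acc=308 shift=14
  byte[2]=0x02 cont=0 payload=0x02=2: acc |= 2<<14 -> acc=33076 shift=21 [end]
Varint 1: bytes[0:3] = B4 82 02 -> value 33076 (3 byte(s))
  byte[3]=0xAC cont=1 payload=0x2C=44: acc |= 44<<0 -> acc=44 shift=7
  byte[4]=0x91 cont=1 payload=0x11=17: acc |= 17<<7 -> acc=2220 shift=14
  byte[5]=0x49 cont=0 payload=0x49=73: acc |= 73<<14 -> acc=1198252 shift=21 [end]
Varint 2: bytes[3:6] = AC 91 49 -> value 1198252 (3 byte(s))
  byte[6]=0x98 cont=1 payload=0x18=24: acc |= 24<<0 -> acc=24 shift=7
  byte[7]=0xFD cont=1 payload=0x7D=125: acc |= 125<<7 -> acc=16024 shift=14
  byte[8]=0x42 cont=0 payload=0x42=66: acc |= 66<<14 -> acc=1097368 shift=21 [end]
Varint 3: bytes[6:9] = 98 FD 42 -> value 1097368 (3 byte(s))

Answer: 33076 1198252 1097368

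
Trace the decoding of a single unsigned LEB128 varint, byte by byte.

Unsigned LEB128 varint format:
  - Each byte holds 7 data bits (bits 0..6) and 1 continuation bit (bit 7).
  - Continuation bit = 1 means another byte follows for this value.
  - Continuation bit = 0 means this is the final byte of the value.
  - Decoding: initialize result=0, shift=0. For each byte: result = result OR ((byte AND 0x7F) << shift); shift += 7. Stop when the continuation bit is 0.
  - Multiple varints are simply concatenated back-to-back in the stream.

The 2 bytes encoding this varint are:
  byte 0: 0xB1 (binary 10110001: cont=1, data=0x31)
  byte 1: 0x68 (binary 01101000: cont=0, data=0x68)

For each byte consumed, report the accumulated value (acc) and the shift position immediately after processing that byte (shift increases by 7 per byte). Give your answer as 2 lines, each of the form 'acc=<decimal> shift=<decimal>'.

byte 0=0xB1: payload=0x31=49, contrib = 49<<0 = 49; acc -> 49, shift -> 7
byte 1=0x68: payload=0x68=104, contrib = 104<<7 = 13312; acc -> 13361, shift -> 14

Answer: acc=49 shift=7
acc=13361 shift=14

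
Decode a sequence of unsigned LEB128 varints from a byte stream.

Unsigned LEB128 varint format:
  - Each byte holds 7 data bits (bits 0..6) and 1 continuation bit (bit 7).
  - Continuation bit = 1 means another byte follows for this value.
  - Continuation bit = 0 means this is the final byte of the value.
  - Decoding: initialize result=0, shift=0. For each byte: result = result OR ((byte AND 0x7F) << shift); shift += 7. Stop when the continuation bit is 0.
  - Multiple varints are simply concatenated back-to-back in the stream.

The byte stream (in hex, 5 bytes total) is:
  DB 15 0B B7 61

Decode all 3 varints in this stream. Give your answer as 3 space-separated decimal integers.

Answer: 2779 11 12471

Derivation:
  byte[0]=0xDB cont=1 payload=0x5B=91: acc |= 91<<0 -> acc=91 shift=7
  byte[1]=0x15 cont=0 payload=0x15=21: acc |= 21<<7 -> acc=2779 shift=14 [end]
Varint 1: bytes[0:2] = DB 15 -> value 2779 (2 byte(s))
  byte[2]=0x0B cont=0 payload=0x0B=11: acc |= 11<<0 -> acc=11 shift=7 [end]
Varint 2: bytes[2:3] = 0B -> value 11 (1 byte(s))
  byte[3]=0xB7 cont=1 payload=0x37=55: acc |= 55<<0 -> acc=55 shift=7
  byte[4]=0x61 cont=0 payload=0x61=97: acc |= 97<<7 -> acc=12471 shift=14 [end]
Varint 3: bytes[3:5] = B7 61 -> value 12471 (2 byte(s))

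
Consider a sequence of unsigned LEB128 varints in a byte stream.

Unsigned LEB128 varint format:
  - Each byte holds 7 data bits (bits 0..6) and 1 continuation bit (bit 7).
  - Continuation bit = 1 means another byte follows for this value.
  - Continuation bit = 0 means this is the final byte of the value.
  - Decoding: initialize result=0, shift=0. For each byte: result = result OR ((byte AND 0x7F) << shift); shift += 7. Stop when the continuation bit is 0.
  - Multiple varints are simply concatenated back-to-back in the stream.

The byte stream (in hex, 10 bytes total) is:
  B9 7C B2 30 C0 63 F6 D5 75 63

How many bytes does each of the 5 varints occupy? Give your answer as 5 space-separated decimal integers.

Answer: 2 2 2 3 1

Derivation:
  byte[0]=0xB9 cont=1 payload=0x39=57: acc |= 57<<0 -> acc=57 shift=7
  byte[1]=0x7C cont=0 payload=0x7C=124: acc |= 124<<7 -> acc=15929 shift=14 [end]
Varint 1: bytes[0:2] = B9 7C -> value 15929 (2 byte(s))
  byte[2]=0xB2 cont=1 payload=0x32=50: acc |= 50<<0 -> acc=50 shift=7
  byte[3]=0x30 cont=0 payload=0x30=48: acc |= 48<<7 -> acc=6194 shift=14 [end]
Varint 2: bytes[2:4] = B2 30 -> value 6194 (2 byte(s))
  byte[4]=0xC0 cont=1 payload=0x40=64: acc |= 64<<0 -> acc=64 shift=7
  byte[5]=0x63 cont=0 payload=0x63=99: acc |= 99<<7 -> acc=12736 shift=14 [end]
Varint 3: bytes[4:6] = C0 63 -> value 12736 (2 byte(s))
  byte[6]=0xF6 cont=1 payload=0x76=118: acc |= 118<<0 -> acc=118 shift=7
  byte[7]=0xD5 cont=1 payload=0x55=85: acc |= 85<<7 -> acc=10998 shift=14
  byte[8]=0x75 cont=0 payload=0x75=117: acc |= 117<<14 -> acc=1927926 shift=21 [end]
Varint 4: bytes[6:9] = F6 D5 75 -> value 1927926 (3 byte(s))
  byte[9]=0x63 cont=0 payload=0x63=99: acc |= 99<<0 -> acc=99 shift=7 [end]
Varint 5: bytes[9:10] = 63 -> value 99 (1 byte(s))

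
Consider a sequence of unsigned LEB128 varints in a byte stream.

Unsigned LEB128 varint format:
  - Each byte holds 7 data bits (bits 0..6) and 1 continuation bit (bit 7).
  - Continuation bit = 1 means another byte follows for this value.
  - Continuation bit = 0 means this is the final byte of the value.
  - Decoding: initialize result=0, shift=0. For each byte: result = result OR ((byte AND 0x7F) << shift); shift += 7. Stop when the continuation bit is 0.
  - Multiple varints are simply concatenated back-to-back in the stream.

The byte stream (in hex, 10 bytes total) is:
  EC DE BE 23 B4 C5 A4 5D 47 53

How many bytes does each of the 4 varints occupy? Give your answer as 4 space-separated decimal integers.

  byte[0]=0xEC cont=1 payload=0x6C=108: acc |= 108<<0 -> acc=108 shift=7
  byte[1]=0xDE cont=1 payload=0x5E=94: acc |= 94<<7 -> acc=12140 shift=14
  byte[2]=0xBE cont=1 payload=0x3E=62: acc |= 62<<14 -> acc=1027948 shift=21
  byte[3]=0x23 cont=0 payload=0x23=35: acc |= 35<<21 -> acc=74428268 shift=28 [end]
Varint 1: bytes[0:4] = EC DE BE 23 -> value 74428268 (4 byte(s))
  byte[4]=0xB4 cont=1 payload=0x34=52: acc |= 52<<0 -> acc=52 shift=7
  byte[5]=0xC5 cont=1 payload=0x45=69: acc |= 69<<7 -> acc=8884 shift=14
  byte[6]=0xA4 cont=1 payload=0x24=36: acc |= 36<<14 -> acc=598708 shift=21
  byte[7]=0x5D cont=0 payload=0x5D=93: acc |= 93<<21 -> acc=195633844 shift=28 [end]
Varint 2: bytes[4:8] = B4 C5 A4 5D -> value 195633844 (4 byte(s))
  byte[8]=0x47 cont=0 payload=0x47=71: acc |= 71<<0 -> acc=71 shift=7 [end]
Varint 3: bytes[8:9] = 47 -> value 71 (1 byte(s))
  byte[9]=0x53 cont=0 payload=0x53=83: acc |= 83<<0 -> acc=83 shift=7 [end]
Varint 4: bytes[9:10] = 53 -> value 83 (1 byte(s))

Answer: 4 4 1 1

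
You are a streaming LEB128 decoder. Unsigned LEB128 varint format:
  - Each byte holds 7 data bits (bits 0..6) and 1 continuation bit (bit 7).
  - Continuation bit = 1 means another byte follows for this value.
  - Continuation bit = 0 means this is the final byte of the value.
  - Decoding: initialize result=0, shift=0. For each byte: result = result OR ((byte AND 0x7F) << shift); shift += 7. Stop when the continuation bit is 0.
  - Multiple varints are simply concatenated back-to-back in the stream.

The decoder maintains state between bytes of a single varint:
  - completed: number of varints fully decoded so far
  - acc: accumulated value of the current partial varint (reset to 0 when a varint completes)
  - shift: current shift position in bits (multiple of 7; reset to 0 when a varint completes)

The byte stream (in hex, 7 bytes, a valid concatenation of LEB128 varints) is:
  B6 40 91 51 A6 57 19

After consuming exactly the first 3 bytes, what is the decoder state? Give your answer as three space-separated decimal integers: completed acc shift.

byte[0]=0xB6 cont=1 payload=0x36: acc |= 54<<0 -> completed=0 acc=54 shift=7
byte[1]=0x40 cont=0 payload=0x40: varint #1 complete (value=8246); reset -> completed=1 acc=0 shift=0
byte[2]=0x91 cont=1 payload=0x11: acc |= 17<<0 -> completed=1 acc=17 shift=7

Answer: 1 17 7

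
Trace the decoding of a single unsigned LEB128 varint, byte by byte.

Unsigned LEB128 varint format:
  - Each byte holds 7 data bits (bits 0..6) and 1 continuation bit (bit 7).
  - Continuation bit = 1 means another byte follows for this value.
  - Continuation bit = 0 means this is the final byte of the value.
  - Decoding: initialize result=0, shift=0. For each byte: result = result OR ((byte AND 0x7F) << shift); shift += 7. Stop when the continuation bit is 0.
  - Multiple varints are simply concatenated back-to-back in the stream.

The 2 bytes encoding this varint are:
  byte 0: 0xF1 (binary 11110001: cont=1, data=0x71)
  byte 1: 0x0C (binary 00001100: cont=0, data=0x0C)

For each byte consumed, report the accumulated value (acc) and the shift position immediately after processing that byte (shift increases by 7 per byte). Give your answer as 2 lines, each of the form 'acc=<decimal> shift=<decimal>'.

Answer: acc=113 shift=7
acc=1649 shift=14

Derivation:
byte 0=0xF1: payload=0x71=113, contrib = 113<<0 = 113; acc -> 113, shift -> 7
byte 1=0x0C: payload=0x0C=12, contrib = 12<<7 = 1536; acc -> 1649, shift -> 14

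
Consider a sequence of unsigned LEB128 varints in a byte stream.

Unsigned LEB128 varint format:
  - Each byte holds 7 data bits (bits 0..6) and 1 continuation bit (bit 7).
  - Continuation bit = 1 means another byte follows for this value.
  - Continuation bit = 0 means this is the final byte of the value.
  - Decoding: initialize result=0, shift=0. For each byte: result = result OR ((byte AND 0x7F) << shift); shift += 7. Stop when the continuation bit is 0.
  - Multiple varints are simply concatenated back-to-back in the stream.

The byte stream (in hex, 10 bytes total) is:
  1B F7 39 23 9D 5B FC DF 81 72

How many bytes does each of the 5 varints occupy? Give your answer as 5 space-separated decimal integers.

Answer: 1 2 1 2 4

Derivation:
  byte[0]=0x1B cont=0 payload=0x1B=27: acc |= 27<<0 -> acc=27 shift=7 [end]
Varint 1: bytes[0:1] = 1B -> value 27 (1 byte(s))
  byte[1]=0xF7 cont=1 payload=0x77=119: acc |= 119<<0 -> acc=119 shift=7
  byte[2]=0x39 cont=0 payload=0x39=57: acc |= 57<<7 -> acc=7415 shift=14 [end]
Varint 2: bytes[1:3] = F7 39 -> value 7415 (2 byte(s))
  byte[3]=0x23 cont=0 payload=0x23=35: acc |= 35<<0 -> acc=35 shift=7 [end]
Varint 3: bytes[3:4] = 23 -> value 35 (1 byte(s))
  byte[4]=0x9D cont=1 payload=0x1D=29: acc |= 29<<0 -> acc=29 shift=7
  byte[5]=0x5B cont=0 payload=0x5B=91: acc |= 91<<7 -> acc=11677 shift=14 [end]
Varint 4: bytes[4:6] = 9D 5B -> value 11677 (2 byte(s))
  byte[6]=0xFC cont=1 payload=0x7C=124: acc |= 124<<0 -> acc=124 shift=7
  byte[7]=0xDF cont=1 payload=0x5F=95: acc |= 95<<7 -> acc=12284 shift=14
  byte[8]=0x81 cont=1 payload=0x01=1: acc |= 1<<14 -> acc=28668 shift=21
  byte[9]=0x72 cont=0 payload=0x72=114: acc |= 114<<21 -> acc=239103996 shift=28 [end]
Varint 5: bytes[6:10] = FC DF 81 72 -> value 239103996 (4 byte(s))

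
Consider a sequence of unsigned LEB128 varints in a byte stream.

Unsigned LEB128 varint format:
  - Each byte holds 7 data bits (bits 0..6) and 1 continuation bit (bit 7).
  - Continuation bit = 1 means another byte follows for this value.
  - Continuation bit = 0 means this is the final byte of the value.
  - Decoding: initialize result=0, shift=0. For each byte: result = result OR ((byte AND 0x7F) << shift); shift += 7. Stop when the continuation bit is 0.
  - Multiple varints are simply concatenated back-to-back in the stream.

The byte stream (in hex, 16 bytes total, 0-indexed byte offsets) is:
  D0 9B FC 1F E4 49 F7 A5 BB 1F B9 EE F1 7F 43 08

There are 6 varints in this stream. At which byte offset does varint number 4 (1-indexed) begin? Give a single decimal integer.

Answer: 10

Derivation:
  byte[0]=0xD0 cont=1 payload=0x50=80: acc |= 80<<0 -> acc=80 shift=7
  byte[1]=0x9B cont=1 payload=0x1B=27: acc |= 27<<7 -> acc=3536 shift=14
  byte[2]=0xFC cont=1 payload=0x7C=124: acc |= 124<<14 -> acc=2035152 shift=21
  byte[3]=0x1F cont=0 payload=0x1F=31: acc |= 31<<21 -> acc=67046864 shift=28 [end]
Varint 1: bytes[0:4] = D0 9B FC 1F -> value 67046864 (4 byte(s))
  byte[4]=0xE4 cont=1 payload=0x64=100: acc |= 100<<0 -> acc=100 shift=7
  byte[5]=0x49 cont=0 payload=0x49=73: acc |= 73<<7 -> acc=9444 shift=14 [end]
Varint 2: bytes[4:6] = E4 49 -> value 9444 (2 byte(s))
  byte[6]=0xF7 cont=1 payload=0x77=119: acc |= 119<<0 -> acc=119 shift=7
  byte[7]=0xA5 cont=1 payload=0x25=37: acc |= 37<<7 -> acc=4855 shift=14
  byte[8]=0xBB cont=1 payload=0x3B=59: acc |= 59<<14 -> acc=971511 shift=21
  byte[9]=0x1F cont=0 payload=0x1F=31: acc |= 31<<21 -> acc=65983223 shift=28 [end]
Varint 3: bytes[6:10] = F7 A5 BB 1F -> value 65983223 (4 byte(s))
  byte[10]=0xB9 cont=1 payload=0x39=57: acc |= 57<<0 -> acc=57 shift=7
  byte[11]=0xEE cont=1 payload=0x6E=110: acc |= 110<<7 -> acc=14137 shift=14
  byte[12]=0xF1 cont=1 payload=0x71=113: acc |= 113<<14 -> acc=1865529 shift=21
  byte[13]=0x7F cont=0 payload=0x7F=127: acc |= 127<<21 -> acc=268203833 shift=28 [end]
Varint 4: bytes[10:14] = B9 EE F1 7F -> value 268203833 (4 byte(s))
  byte[14]=0x43 cont=0 payload=0x43=67: acc |= 67<<0 -> acc=67 shift=7 [end]
Varint 5: bytes[14:15] = 43 -> value 67 (1 byte(s))
  byte[15]=0x08 cont=0 payload=0x08=8: acc |= 8<<0 -> acc=8 shift=7 [end]
Varint 6: bytes[15:16] = 08 -> value 8 (1 byte(s))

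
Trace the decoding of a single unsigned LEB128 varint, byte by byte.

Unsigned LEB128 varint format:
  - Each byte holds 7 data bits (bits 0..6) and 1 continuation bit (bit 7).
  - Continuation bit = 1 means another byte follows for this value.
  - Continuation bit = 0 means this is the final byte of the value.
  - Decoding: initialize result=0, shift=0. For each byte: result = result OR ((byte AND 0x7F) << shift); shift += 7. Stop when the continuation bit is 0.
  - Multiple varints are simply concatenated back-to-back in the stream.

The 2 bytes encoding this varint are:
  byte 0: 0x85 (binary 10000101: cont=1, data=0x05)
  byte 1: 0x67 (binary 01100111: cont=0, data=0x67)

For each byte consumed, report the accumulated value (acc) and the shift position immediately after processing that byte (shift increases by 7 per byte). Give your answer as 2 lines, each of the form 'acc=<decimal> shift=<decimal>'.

byte 0=0x85: payload=0x05=5, contrib = 5<<0 = 5; acc -> 5, shift -> 7
byte 1=0x67: payload=0x67=103, contrib = 103<<7 = 13184; acc -> 13189, shift -> 14

Answer: acc=5 shift=7
acc=13189 shift=14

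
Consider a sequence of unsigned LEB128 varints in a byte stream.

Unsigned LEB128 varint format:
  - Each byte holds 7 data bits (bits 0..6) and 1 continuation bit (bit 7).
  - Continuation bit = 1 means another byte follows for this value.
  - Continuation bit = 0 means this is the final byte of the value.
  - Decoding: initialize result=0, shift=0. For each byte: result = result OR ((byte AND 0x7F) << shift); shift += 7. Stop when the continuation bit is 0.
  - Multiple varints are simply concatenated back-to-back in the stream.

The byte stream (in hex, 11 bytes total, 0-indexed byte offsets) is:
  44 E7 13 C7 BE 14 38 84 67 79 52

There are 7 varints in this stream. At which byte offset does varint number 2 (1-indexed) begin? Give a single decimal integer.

Answer: 1

Derivation:
  byte[0]=0x44 cont=0 payload=0x44=68: acc |= 68<<0 -> acc=68 shift=7 [end]
Varint 1: bytes[0:1] = 44 -> value 68 (1 byte(s))
  byte[1]=0xE7 cont=1 payload=0x67=103: acc |= 103<<0 -> acc=103 shift=7
  byte[2]=0x13 cont=0 payload=0x13=19: acc |= 19<<7 -> acc=2535 shift=14 [end]
Varint 2: bytes[1:3] = E7 13 -> value 2535 (2 byte(s))
  byte[3]=0xC7 cont=1 payload=0x47=71: acc |= 71<<0 -> acc=71 shift=7
  byte[4]=0xBE cont=1 payload=0x3E=62: acc |= 62<<7 -> acc=8007 shift=14
  byte[5]=0x14 cont=0 payload=0x14=20: acc |= 20<<14 -> acc=335687 shift=21 [end]
Varint 3: bytes[3:6] = C7 BE 14 -> value 335687 (3 byte(s))
  byte[6]=0x38 cont=0 payload=0x38=56: acc |= 56<<0 -> acc=56 shift=7 [end]
Varint 4: bytes[6:7] = 38 -> value 56 (1 byte(s))
  byte[7]=0x84 cont=1 payload=0x04=4: acc |= 4<<0 -> acc=4 shift=7
  byte[8]=0x67 cont=0 payload=0x67=103: acc |= 103<<7 -> acc=13188 shift=14 [end]
Varint 5: bytes[7:9] = 84 67 -> value 13188 (2 byte(s))
  byte[9]=0x79 cont=0 payload=0x79=121: acc |= 121<<0 -> acc=121 shift=7 [end]
Varint 6: bytes[9:10] = 79 -> value 121 (1 byte(s))
  byte[10]=0x52 cont=0 payload=0x52=82: acc |= 82<<0 -> acc=82 shift=7 [end]
Varint 7: bytes[10:11] = 52 -> value 82 (1 byte(s))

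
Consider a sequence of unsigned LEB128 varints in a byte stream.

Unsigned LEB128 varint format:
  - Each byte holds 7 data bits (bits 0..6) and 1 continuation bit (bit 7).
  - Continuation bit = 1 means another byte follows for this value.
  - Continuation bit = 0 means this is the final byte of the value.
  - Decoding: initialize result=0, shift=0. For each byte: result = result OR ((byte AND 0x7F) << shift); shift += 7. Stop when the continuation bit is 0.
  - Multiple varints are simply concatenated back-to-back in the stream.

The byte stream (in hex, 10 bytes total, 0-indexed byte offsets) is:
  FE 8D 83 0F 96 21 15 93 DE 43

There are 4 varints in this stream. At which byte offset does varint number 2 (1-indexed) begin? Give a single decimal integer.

  byte[0]=0xFE cont=1 payload=0x7E=126: acc |= 126<<0 -> acc=126 shift=7
  byte[1]=0x8D cont=1 payload=0x0D=13: acc |= 13<<7 -> acc=1790 shift=14
  byte[2]=0x83 cont=1 payload=0x03=3: acc |= 3<<14 -> acc=50942 shift=21
  byte[3]=0x0F cont=0 payload=0x0F=15: acc |= 15<<21 -> acc=31508222 shift=28 [end]
Varint 1: bytes[0:4] = FE 8D 83 0F -> value 31508222 (4 byte(s))
  byte[4]=0x96 cont=1 payload=0x16=22: acc |= 22<<0 -> acc=22 shift=7
  byte[5]=0x21 cont=0 payload=0x21=33: acc |= 33<<7 -> acc=4246 shift=14 [end]
Varint 2: bytes[4:6] = 96 21 -> value 4246 (2 byte(s))
  byte[6]=0x15 cont=0 payload=0x15=21: acc |= 21<<0 -> acc=21 shift=7 [end]
Varint 3: bytes[6:7] = 15 -> value 21 (1 byte(s))
  byte[7]=0x93 cont=1 payload=0x13=19: acc |= 19<<0 -> acc=19 shift=7
  byte[8]=0xDE cont=1 payload=0x5E=94: acc |= 94<<7 -> acc=12051 shift=14
  byte[9]=0x43 cont=0 payload=0x43=67: acc |= 67<<14 -> acc=1109779 shift=21 [end]
Varint 4: bytes[7:10] = 93 DE 43 -> value 1109779 (3 byte(s))

Answer: 4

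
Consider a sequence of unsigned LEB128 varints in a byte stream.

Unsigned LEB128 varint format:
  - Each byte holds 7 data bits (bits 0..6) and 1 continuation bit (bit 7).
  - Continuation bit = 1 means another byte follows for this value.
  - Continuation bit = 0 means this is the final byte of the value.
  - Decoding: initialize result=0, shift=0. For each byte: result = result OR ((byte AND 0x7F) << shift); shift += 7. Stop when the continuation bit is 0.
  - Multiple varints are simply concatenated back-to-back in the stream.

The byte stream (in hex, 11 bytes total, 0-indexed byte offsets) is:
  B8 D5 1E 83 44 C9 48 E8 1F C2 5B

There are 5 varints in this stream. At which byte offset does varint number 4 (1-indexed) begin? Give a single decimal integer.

Answer: 7

Derivation:
  byte[0]=0xB8 cont=1 payload=0x38=56: acc |= 56<<0 -> acc=56 shift=7
  byte[1]=0xD5 cont=1 payload=0x55=85: acc |= 85<<7 -> acc=10936 shift=14
  byte[2]=0x1E cont=0 payload=0x1E=30: acc |= 30<<14 -> acc=502456 shift=21 [end]
Varint 1: bytes[0:3] = B8 D5 1E -> value 502456 (3 byte(s))
  byte[3]=0x83 cont=1 payload=0x03=3: acc |= 3<<0 -> acc=3 shift=7
  byte[4]=0x44 cont=0 payload=0x44=68: acc |= 68<<7 -> acc=8707 shift=14 [end]
Varint 2: bytes[3:5] = 83 44 -> value 8707 (2 byte(s))
  byte[5]=0xC9 cont=1 payload=0x49=73: acc |= 73<<0 -> acc=73 shift=7
  byte[6]=0x48 cont=0 payload=0x48=72: acc |= 72<<7 -> acc=9289 shift=14 [end]
Varint 3: bytes[5:7] = C9 48 -> value 9289 (2 byte(s))
  byte[7]=0xE8 cont=1 payload=0x68=104: acc |= 104<<0 -> acc=104 shift=7
  byte[8]=0x1F cont=0 payload=0x1F=31: acc |= 31<<7 -> acc=4072 shift=14 [end]
Varint 4: bytes[7:9] = E8 1F -> value 4072 (2 byte(s))
  byte[9]=0xC2 cont=1 payload=0x42=66: acc |= 66<<0 -> acc=66 shift=7
  byte[10]=0x5B cont=0 payload=0x5B=91: acc |= 91<<7 -> acc=11714 shift=14 [end]
Varint 5: bytes[9:11] = C2 5B -> value 11714 (2 byte(s))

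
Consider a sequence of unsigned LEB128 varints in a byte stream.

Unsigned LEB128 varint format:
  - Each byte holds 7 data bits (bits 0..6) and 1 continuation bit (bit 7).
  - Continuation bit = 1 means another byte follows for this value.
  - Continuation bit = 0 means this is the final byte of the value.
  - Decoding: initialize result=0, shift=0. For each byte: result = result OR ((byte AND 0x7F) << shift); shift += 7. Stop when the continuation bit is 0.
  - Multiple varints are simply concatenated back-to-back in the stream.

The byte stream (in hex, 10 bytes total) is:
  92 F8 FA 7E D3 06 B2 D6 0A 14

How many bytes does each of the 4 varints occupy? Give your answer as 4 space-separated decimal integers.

Answer: 4 2 3 1

Derivation:
  byte[0]=0x92 cont=1 payload=0x12=18: acc |= 18<<0 -> acc=18 shift=7
  byte[1]=0xF8 cont=1 payload=0x78=120: acc |= 120<<7 -> acc=15378 shift=14
  byte[2]=0xFA cont=1 payload=0x7A=122: acc |= 122<<14 -> acc=2014226 shift=21
  byte[3]=0x7E cont=0 payload=0x7E=126: acc |= 126<<21 -> acc=266255378 shift=28 [end]
Varint 1: bytes[0:4] = 92 F8 FA 7E -> value 266255378 (4 byte(s))
  byte[4]=0xD3 cont=1 payload=0x53=83: acc |= 83<<0 -> acc=83 shift=7
  byte[5]=0x06 cont=0 payload=0x06=6: acc |= 6<<7 -> acc=851 shift=14 [end]
Varint 2: bytes[4:6] = D3 06 -> value 851 (2 byte(s))
  byte[6]=0xB2 cont=1 payload=0x32=50: acc |= 50<<0 -> acc=50 shift=7
  byte[7]=0xD6 cont=1 payload=0x56=86: acc |= 86<<7 -> acc=11058 shift=14
  byte[8]=0x0A cont=0 payload=0x0A=10: acc |= 10<<14 -> acc=174898 shift=21 [end]
Varint 3: bytes[6:9] = B2 D6 0A -> value 174898 (3 byte(s))
  byte[9]=0x14 cont=0 payload=0x14=20: acc |= 20<<0 -> acc=20 shift=7 [end]
Varint 4: bytes[9:10] = 14 -> value 20 (1 byte(s))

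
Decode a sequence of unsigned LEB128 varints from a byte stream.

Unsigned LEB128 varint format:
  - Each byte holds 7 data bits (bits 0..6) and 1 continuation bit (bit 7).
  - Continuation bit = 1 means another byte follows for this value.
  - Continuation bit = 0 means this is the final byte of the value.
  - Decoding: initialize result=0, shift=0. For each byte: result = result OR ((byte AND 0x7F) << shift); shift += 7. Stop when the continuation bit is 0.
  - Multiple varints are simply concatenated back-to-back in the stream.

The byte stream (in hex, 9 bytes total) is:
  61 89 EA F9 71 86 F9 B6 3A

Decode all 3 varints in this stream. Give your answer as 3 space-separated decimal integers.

Answer: 97 238974217 122535046

Derivation:
  byte[0]=0x61 cont=0 payload=0x61=97: acc |= 97<<0 -> acc=97 shift=7 [end]
Varint 1: bytes[0:1] = 61 -> value 97 (1 byte(s))
  byte[1]=0x89 cont=1 payload=0x09=9: acc |= 9<<0 -> acc=9 shift=7
  byte[2]=0xEA cont=1 payload=0x6A=106: acc |= 106<<7 -> acc=13577 shift=14
  byte[3]=0xF9 cont=1 payload=0x79=121: acc |= 121<<14 -> acc=1996041 shift=21
  byte[4]=0x71 cont=0 payload=0x71=113: acc |= 113<<21 -> acc=238974217 shift=28 [end]
Varint 2: bytes[1:5] = 89 EA F9 71 -> value 238974217 (4 byte(s))
  byte[5]=0x86 cont=1 payload=0x06=6: acc |= 6<<0 -> acc=6 shift=7
  byte[6]=0xF9 cont=1 payload=0x79=121: acc |= 121<<7 -> acc=15494 shift=14
  byte[7]=0xB6 cont=1 payload=0x36=54: acc |= 54<<14 -> acc=900230 shift=21
  byte[8]=0x3A cont=0 payload=0x3A=58: acc |= 58<<21 -> acc=122535046 shift=28 [end]
Varint 3: bytes[5:9] = 86 F9 B6 3A -> value 122535046 (4 byte(s))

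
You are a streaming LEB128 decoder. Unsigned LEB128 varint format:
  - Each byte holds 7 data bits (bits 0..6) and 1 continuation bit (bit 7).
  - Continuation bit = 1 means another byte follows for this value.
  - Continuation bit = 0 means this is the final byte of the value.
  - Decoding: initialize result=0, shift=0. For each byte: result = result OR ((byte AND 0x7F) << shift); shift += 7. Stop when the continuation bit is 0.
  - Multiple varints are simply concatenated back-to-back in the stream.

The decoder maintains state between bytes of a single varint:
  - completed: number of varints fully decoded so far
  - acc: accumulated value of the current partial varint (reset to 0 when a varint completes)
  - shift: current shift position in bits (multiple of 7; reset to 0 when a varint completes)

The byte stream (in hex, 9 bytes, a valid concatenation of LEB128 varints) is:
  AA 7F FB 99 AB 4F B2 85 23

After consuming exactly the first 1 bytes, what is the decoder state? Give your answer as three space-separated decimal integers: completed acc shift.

byte[0]=0xAA cont=1 payload=0x2A: acc |= 42<<0 -> completed=0 acc=42 shift=7

Answer: 0 42 7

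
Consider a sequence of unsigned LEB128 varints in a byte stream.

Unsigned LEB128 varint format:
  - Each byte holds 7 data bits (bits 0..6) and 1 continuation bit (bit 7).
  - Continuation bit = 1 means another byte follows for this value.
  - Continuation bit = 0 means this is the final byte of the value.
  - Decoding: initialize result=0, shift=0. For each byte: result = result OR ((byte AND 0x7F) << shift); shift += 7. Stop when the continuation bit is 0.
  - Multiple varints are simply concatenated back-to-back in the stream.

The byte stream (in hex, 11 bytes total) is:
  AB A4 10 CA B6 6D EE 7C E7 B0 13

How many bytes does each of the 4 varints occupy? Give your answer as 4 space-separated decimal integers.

  byte[0]=0xAB cont=1 payload=0x2B=43: acc |= 43<<0 -> acc=43 shift=7
  byte[1]=0xA4 cont=1 payload=0x24=36: acc |= 36<<7 -> acc=4651 shift=14
  byte[2]=0x10 cont=0 payload=0x10=16: acc |= 16<<14 -> acc=266795 shift=21 [end]
Varint 1: bytes[0:3] = AB A4 10 -> value 266795 (3 byte(s))
  byte[3]=0xCA cont=1 payload=0x4A=74: acc |= 74<<0 -> acc=74 shift=7
  byte[4]=0xB6 cont=1 payload=0x36=54: acc |= 54<<7 -> acc=6986 shift=14
  byte[5]=0x6D cont=0 payload=0x6D=109: acc |= 109<<14 -> acc=1792842 shift=21 [end]
Varint 2: bytes[3:6] = CA B6 6D -> value 1792842 (3 byte(s))
  byte[6]=0xEE cont=1 payload=0x6E=110: acc |= 110<<0 -> acc=110 shift=7
  byte[7]=0x7C cont=0 payload=0x7C=124: acc |= 124<<7 -> acc=15982 shift=14 [end]
Varint 3: bytes[6:8] = EE 7C -> value 15982 (2 byte(s))
  byte[8]=0xE7 cont=1 payload=0x67=103: acc |= 103<<0 -> acc=103 shift=7
  byte[9]=0xB0 cont=1 payload=0x30=48: acc |= 48<<7 -> acc=6247 shift=14
  byte[10]=0x13 cont=0 payload=0x13=19: acc |= 19<<14 -> acc=317543 shift=21 [end]
Varint 4: bytes[8:11] = E7 B0 13 -> value 317543 (3 byte(s))

Answer: 3 3 2 3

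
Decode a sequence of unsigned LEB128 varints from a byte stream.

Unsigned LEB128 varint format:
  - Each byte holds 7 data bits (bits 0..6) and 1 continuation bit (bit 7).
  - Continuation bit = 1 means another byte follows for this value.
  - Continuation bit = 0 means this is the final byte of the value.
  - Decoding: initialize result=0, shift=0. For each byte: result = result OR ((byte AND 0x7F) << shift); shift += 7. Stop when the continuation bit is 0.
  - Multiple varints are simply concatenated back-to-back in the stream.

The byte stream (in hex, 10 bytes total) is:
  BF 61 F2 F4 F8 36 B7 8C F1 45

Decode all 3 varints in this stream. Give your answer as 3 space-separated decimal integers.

  byte[0]=0xBF cont=1 payload=0x3F=63: acc |= 63<<0 -> acc=63 shift=7
  byte[1]=0x61 cont=0 payload=0x61=97: acc |= 97<<7 -> acc=12479 shift=14 [end]
Varint 1: bytes[0:2] = BF 61 -> value 12479 (2 byte(s))
  byte[2]=0xF2 cont=1 payload=0x72=114: acc |= 114<<0 -> acc=114 shift=7
  byte[3]=0xF4 cont=1 payload=0x74=116: acc |= 116<<7 -> acc=14962 shift=14
  byte[4]=0xF8 cont=1 payload=0x78=120: acc |= 120<<14 -> acc=1981042 shift=21
  byte[5]=0x36 cont=0 payload=0x36=54: acc |= 54<<21 -> acc=115227250 shift=28 [end]
Varint 2: bytes[2:6] = F2 F4 F8 36 -> value 115227250 (4 byte(s))
  byte[6]=0xB7 cont=1 payload=0x37=55: acc |= 55<<0 -> acc=55 shift=7
  byte[7]=0x8C cont=1 payload=0x0C=12: acc |= 12<<7 -> acc=1591 shift=14
  byte[8]=0xF1 cont=1 payload=0x71=113: acc |= 113<<14 -> acc=1852983 shift=21
  byte[9]=0x45 cont=0 payload=0x45=69: acc |= 69<<21 -> acc=146556471 shift=28 [end]
Varint 3: bytes[6:10] = B7 8C F1 45 -> value 146556471 (4 byte(s))

Answer: 12479 115227250 146556471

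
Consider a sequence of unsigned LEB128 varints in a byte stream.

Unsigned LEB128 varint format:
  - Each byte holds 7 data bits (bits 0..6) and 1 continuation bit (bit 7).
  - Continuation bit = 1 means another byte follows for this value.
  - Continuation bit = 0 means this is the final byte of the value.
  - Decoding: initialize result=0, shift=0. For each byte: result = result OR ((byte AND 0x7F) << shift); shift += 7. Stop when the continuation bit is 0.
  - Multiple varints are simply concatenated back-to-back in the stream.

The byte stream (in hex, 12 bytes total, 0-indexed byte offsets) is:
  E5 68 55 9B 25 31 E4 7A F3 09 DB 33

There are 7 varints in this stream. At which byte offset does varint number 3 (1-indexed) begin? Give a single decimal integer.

  byte[0]=0xE5 cont=1 payload=0x65=101: acc |= 101<<0 -> acc=101 shift=7
  byte[1]=0x68 cont=0 payload=0x68=104: acc |= 104<<7 -> acc=13413 shift=14 [end]
Varint 1: bytes[0:2] = E5 68 -> value 13413 (2 byte(s))
  byte[2]=0x55 cont=0 payload=0x55=85: acc |= 85<<0 -> acc=85 shift=7 [end]
Varint 2: bytes[2:3] = 55 -> value 85 (1 byte(s))
  byte[3]=0x9B cont=1 payload=0x1B=27: acc |= 27<<0 -> acc=27 shift=7
  byte[4]=0x25 cont=0 payload=0x25=37: acc |= 37<<7 -> acc=4763 shift=14 [end]
Varint 3: bytes[3:5] = 9B 25 -> value 4763 (2 byte(s))
  byte[5]=0x31 cont=0 payload=0x31=49: acc |= 49<<0 -> acc=49 shift=7 [end]
Varint 4: bytes[5:6] = 31 -> value 49 (1 byte(s))
  byte[6]=0xE4 cont=1 payload=0x64=100: acc |= 100<<0 -> acc=100 shift=7
  byte[7]=0x7A cont=0 payload=0x7A=122: acc |= 122<<7 -> acc=15716 shift=14 [end]
Varint 5: bytes[6:8] = E4 7A -> value 15716 (2 byte(s))
  byte[8]=0xF3 cont=1 payload=0x73=115: acc |= 115<<0 -> acc=115 shift=7
  byte[9]=0x09 cont=0 payload=0x09=9: acc |= 9<<7 -> acc=1267 shift=14 [end]
Varint 6: bytes[8:10] = F3 09 -> value 1267 (2 byte(s))
  byte[10]=0xDB cont=1 payload=0x5B=91: acc |= 91<<0 -> acc=91 shift=7
  byte[11]=0x33 cont=0 payload=0x33=51: acc |= 51<<7 -> acc=6619 shift=14 [end]
Varint 7: bytes[10:12] = DB 33 -> value 6619 (2 byte(s))

Answer: 3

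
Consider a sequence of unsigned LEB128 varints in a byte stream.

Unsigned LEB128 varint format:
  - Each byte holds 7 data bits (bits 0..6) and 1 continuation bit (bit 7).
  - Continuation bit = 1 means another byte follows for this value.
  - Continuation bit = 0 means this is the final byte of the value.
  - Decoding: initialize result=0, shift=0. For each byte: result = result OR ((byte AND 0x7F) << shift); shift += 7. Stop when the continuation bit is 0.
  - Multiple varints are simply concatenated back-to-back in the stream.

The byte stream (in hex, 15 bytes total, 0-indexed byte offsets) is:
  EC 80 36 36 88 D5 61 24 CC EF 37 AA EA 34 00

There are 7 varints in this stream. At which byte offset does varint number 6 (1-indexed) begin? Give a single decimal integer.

  byte[0]=0xEC cont=1 payload=0x6C=108: acc |= 108<<0 -> acc=108 shift=7
  byte[1]=0x80 cont=1 payload=0x00=0: acc |= 0<<7 -> acc=108 shift=14
  byte[2]=0x36 cont=0 payload=0x36=54: acc |= 54<<14 -> acc=884844 shift=21 [end]
Varint 1: bytes[0:3] = EC 80 36 -> value 884844 (3 byte(s))
  byte[3]=0x36 cont=0 payload=0x36=54: acc |= 54<<0 -> acc=54 shift=7 [end]
Varint 2: bytes[3:4] = 36 -> value 54 (1 byte(s))
  byte[4]=0x88 cont=1 payload=0x08=8: acc |= 8<<0 -> acc=8 shift=7
  byte[5]=0xD5 cont=1 payload=0x55=85: acc |= 85<<7 -> acc=10888 shift=14
  byte[6]=0x61 cont=0 payload=0x61=97: acc |= 97<<14 -> acc=1600136 shift=21 [end]
Varint 3: bytes[4:7] = 88 D5 61 -> value 1600136 (3 byte(s))
  byte[7]=0x24 cont=0 payload=0x24=36: acc |= 36<<0 -> acc=36 shift=7 [end]
Varint 4: bytes[7:8] = 24 -> value 36 (1 byte(s))
  byte[8]=0xCC cont=1 payload=0x4C=76: acc |= 76<<0 -> acc=76 shift=7
  byte[9]=0xEF cont=1 payload=0x6F=111: acc |= 111<<7 -> acc=14284 shift=14
  byte[10]=0x37 cont=0 payload=0x37=55: acc |= 55<<14 -> acc=915404 shift=21 [end]
Varint 5: bytes[8:11] = CC EF 37 -> value 915404 (3 byte(s))
  byte[11]=0xAA cont=1 payload=0x2A=42: acc |= 42<<0 -> acc=42 shift=7
  byte[12]=0xEA cont=1 payload=0x6A=106: acc |= 106<<7 -> acc=13610 shift=14
  byte[13]=0x34 cont=0 payload=0x34=52: acc |= 52<<14 -> acc=865578 shift=21 [end]
Varint 6: bytes[11:14] = AA EA 34 -> value 865578 (3 byte(s))
  byte[14]=0x00 cont=0 payload=0x00=0: acc |= 0<<0 -> acc=0 shift=7 [end]
Varint 7: bytes[14:15] = 00 -> value 0 (1 byte(s))

Answer: 11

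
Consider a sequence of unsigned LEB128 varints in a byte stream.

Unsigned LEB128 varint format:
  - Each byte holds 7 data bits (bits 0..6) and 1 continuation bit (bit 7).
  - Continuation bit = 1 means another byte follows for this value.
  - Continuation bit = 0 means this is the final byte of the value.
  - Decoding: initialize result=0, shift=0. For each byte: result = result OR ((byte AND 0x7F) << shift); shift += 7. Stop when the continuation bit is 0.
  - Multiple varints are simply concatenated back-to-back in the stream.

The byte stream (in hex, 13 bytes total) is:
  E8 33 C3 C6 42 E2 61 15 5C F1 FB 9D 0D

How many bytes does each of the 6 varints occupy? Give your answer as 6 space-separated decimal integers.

  byte[0]=0xE8 cont=1 payload=0x68=104: acc |= 104<<0 -> acc=104 shift=7
  byte[1]=0x33 cont=0 payload=0x33=51: acc |= 51<<7 -> acc=6632 shift=14 [end]
Varint 1: bytes[0:2] = E8 33 -> value 6632 (2 byte(s))
  byte[2]=0xC3 cont=1 payload=0x43=67: acc |= 67<<0 -> acc=67 shift=7
  byte[3]=0xC6 cont=1 payload=0x46=70: acc |= 70<<7 -> acc=9027 shift=14
  byte[4]=0x42 cont=0 payload=0x42=66: acc |= 66<<14 -> acc=1090371 shift=21 [end]
Varint 2: bytes[2:5] = C3 C6 42 -> value 1090371 (3 byte(s))
  byte[5]=0xE2 cont=1 payload=0x62=98: acc |= 98<<0 -> acc=98 shift=7
  byte[6]=0x61 cont=0 payload=0x61=97: acc |= 97<<7 -> acc=12514 shift=14 [end]
Varint 3: bytes[5:7] = E2 61 -> value 12514 (2 byte(s))
  byte[7]=0x15 cont=0 payload=0x15=21: acc |= 21<<0 -> acc=21 shift=7 [end]
Varint 4: bytes[7:8] = 15 -> value 21 (1 byte(s))
  byte[8]=0x5C cont=0 payload=0x5C=92: acc |= 92<<0 -> acc=92 shift=7 [end]
Varint 5: bytes[8:9] = 5C -> value 92 (1 byte(s))
  byte[9]=0xF1 cont=1 payload=0x71=113: acc |= 113<<0 -> acc=113 shift=7
  byte[10]=0xFB cont=1 payload=0x7B=123: acc |= 123<<7 -> acc=15857 shift=14
  byte[11]=0x9D cont=1 payload=0x1D=29: acc |= 29<<14 -> acc=490993 shift=21
  byte[12]=0x0D cont=0 payload=0x0D=13: acc |= 13<<21 -> acc=27753969 shift=28 [end]
Varint 6: bytes[9:13] = F1 FB 9D 0D -> value 27753969 (4 byte(s))

Answer: 2 3 2 1 1 4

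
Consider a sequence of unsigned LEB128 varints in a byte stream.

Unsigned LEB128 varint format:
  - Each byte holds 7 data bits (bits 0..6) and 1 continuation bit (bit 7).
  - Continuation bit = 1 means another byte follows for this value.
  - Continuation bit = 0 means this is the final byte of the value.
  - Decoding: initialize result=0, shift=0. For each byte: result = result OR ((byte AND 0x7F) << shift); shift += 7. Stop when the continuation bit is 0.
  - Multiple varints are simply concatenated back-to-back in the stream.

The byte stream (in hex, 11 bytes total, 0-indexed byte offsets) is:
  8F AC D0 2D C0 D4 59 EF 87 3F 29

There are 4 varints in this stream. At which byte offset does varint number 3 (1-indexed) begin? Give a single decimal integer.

Answer: 7

Derivation:
  byte[0]=0x8F cont=1 payload=0x0F=15: acc |= 15<<0 -> acc=15 shift=7
  byte[1]=0xAC cont=1 payload=0x2C=44: acc |= 44<<7 -> acc=5647 shift=14
  byte[2]=0xD0 cont=1 payload=0x50=80: acc |= 80<<14 -> acc=1316367 shift=21
  byte[3]=0x2D cont=0 payload=0x2D=45: acc |= 45<<21 -> acc=95688207 shift=28 [end]
Varint 1: bytes[0:4] = 8F AC D0 2D -> value 95688207 (4 byte(s))
  byte[4]=0xC0 cont=1 payload=0x40=64: acc |= 64<<0 -> acc=64 shift=7
  byte[5]=0xD4 cont=1 payload=0x54=84: acc |= 84<<7 -> acc=10816 shift=14
  byte[6]=0x59 cont=0 payload=0x59=89: acc |= 89<<14 -> acc=1468992 shift=21 [end]
Varint 2: bytes[4:7] = C0 D4 59 -> value 1468992 (3 byte(s))
  byte[7]=0xEF cont=1 payload=0x6F=111: acc |= 111<<0 -> acc=111 shift=7
  byte[8]=0x87 cont=1 payload=0x07=7: acc |= 7<<7 -> acc=1007 shift=14
  byte[9]=0x3F cont=0 payload=0x3F=63: acc |= 63<<14 -> acc=1033199 shift=21 [end]
Varint 3: bytes[7:10] = EF 87 3F -> value 1033199 (3 byte(s))
  byte[10]=0x29 cont=0 payload=0x29=41: acc |= 41<<0 -> acc=41 shift=7 [end]
Varint 4: bytes[10:11] = 29 -> value 41 (1 byte(s))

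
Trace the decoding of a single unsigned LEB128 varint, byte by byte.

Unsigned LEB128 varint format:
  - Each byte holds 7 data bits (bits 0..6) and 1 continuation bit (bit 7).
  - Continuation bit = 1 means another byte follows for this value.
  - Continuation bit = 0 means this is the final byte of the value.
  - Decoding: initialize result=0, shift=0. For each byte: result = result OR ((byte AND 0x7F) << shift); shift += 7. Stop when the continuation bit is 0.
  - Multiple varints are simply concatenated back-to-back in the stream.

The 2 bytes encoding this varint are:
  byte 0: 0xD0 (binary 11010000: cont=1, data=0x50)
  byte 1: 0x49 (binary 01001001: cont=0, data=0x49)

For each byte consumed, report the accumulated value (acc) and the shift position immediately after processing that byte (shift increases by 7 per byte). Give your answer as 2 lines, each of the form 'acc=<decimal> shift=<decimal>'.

Answer: acc=80 shift=7
acc=9424 shift=14

Derivation:
byte 0=0xD0: payload=0x50=80, contrib = 80<<0 = 80; acc -> 80, shift -> 7
byte 1=0x49: payload=0x49=73, contrib = 73<<7 = 9344; acc -> 9424, shift -> 14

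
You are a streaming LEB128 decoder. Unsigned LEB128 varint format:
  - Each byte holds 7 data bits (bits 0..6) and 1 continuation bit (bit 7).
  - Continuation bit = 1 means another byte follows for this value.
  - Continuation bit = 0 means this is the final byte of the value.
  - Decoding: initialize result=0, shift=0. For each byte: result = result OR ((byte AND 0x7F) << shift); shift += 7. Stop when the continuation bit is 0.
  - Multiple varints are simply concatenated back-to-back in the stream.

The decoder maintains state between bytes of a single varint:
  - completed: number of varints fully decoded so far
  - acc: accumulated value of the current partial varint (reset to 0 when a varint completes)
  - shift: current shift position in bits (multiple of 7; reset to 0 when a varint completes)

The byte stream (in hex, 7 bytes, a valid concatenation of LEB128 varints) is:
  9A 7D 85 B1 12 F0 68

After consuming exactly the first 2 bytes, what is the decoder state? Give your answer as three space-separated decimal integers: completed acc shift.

Answer: 1 0 0

Derivation:
byte[0]=0x9A cont=1 payload=0x1A: acc |= 26<<0 -> completed=0 acc=26 shift=7
byte[1]=0x7D cont=0 payload=0x7D: varint #1 complete (value=16026); reset -> completed=1 acc=0 shift=0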